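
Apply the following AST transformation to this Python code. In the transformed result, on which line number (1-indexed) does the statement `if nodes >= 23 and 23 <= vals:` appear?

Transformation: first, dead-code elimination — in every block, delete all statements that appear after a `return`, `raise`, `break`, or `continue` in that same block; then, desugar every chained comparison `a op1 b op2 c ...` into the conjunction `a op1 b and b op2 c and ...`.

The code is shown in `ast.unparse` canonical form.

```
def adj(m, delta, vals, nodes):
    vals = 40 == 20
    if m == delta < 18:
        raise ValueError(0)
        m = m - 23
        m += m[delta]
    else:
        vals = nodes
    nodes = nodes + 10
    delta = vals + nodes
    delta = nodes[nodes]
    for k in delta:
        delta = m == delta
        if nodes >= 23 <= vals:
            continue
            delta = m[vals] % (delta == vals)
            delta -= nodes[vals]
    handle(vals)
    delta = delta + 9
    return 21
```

12

Transformed code:
def adj(m, delta, vals, nodes):
    vals = 40 == 20
    if m == delta and delta < 18:
        raise ValueError(0)
    else:
        vals = nodes
    nodes = nodes + 10
    delta = vals + nodes
    delta = nodes[nodes]
    for k in delta:
        delta = m == delta
        if nodes >= 23 and 23 <= vals:
            continue
    handle(vals)
    delta = delta + 9
    return 21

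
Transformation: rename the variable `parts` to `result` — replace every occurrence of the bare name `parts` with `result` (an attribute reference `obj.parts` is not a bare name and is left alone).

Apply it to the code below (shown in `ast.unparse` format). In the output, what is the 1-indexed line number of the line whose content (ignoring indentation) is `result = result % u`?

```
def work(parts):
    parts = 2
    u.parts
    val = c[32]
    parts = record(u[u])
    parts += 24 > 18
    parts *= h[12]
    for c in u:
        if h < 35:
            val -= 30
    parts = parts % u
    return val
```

11

Transformed code:
def work(result):
    result = 2
    u.parts
    val = c[32]
    result = record(u[u])
    result += 24 > 18
    result *= h[12]
    for c in u:
        if h < 35:
            val -= 30
    result = result % u
    return val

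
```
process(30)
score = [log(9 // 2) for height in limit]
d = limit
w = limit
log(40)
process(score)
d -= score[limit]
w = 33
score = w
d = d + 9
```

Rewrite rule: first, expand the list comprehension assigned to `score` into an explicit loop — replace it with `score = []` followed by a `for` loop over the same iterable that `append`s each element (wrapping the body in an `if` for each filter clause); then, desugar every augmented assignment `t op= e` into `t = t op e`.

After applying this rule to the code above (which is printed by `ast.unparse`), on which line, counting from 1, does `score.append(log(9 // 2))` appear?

4

Transformed code:
process(30)
score = []
for height in limit:
    score.append(log(9 // 2))
d = limit
w = limit
log(40)
process(score)
d = d - score[limit]
w = 33
score = w
d = d + 9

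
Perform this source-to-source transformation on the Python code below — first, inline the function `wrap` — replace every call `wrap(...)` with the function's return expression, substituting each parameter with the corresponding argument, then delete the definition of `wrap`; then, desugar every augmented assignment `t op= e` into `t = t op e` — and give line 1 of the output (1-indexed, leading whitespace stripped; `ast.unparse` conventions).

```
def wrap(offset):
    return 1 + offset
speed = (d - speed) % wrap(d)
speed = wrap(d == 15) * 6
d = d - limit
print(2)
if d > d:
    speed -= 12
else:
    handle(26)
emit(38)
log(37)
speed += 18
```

Transformed code:
speed = (d - speed) % (1 + d)
speed = (1 + (d == 15)) * 6
d = d - limit
print(2)
if d > d:
    speed = speed - 12
else:
    handle(26)
emit(38)
log(37)
speed = speed + 18

speed = (d - speed) % (1 + d)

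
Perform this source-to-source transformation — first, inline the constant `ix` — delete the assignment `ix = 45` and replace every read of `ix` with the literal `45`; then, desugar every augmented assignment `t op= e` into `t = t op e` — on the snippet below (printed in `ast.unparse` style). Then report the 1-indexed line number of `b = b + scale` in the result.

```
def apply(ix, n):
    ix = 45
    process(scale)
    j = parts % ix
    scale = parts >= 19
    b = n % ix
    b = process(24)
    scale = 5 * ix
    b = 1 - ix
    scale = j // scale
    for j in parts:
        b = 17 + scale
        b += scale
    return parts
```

12

Transformed code:
def apply(ix, n):
    process(scale)
    j = parts % 45
    scale = parts >= 19
    b = n % 45
    b = process(24)
    scale = 5 * 45
    b = 1 - 45
    scale = j // scale
    for j in parts:
        b = 17 + scale
        b = b + scale
    return parts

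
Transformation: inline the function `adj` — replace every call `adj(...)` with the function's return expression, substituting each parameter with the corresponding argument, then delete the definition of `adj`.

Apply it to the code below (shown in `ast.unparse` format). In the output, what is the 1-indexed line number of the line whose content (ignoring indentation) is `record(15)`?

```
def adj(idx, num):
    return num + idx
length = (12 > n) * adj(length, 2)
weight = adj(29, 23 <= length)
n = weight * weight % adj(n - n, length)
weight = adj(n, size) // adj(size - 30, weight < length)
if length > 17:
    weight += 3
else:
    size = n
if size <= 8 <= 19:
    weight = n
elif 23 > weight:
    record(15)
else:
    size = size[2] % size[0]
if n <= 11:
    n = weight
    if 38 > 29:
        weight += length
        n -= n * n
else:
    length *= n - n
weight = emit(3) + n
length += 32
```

Transformed code:
length = (12 > n) * (2 + length)
weight = (23 <= length) + 29
n = weight * weight % (length + (n - n))
weight = (size + n) // ((weight < length) + (size - 30))
if length > 17:
    weight += 3
else:
    size = n
if size <= 8 <= 19:
    weight = n
elif 23 > weight:
    record(15)
else:
    size = size[2] % size[0]
if n <= 11:
    n = weight
    if 38 > 29:
        weight += length
        n -= n * n
else:
    length *= n - n
weight = emit(3) + n
length += 32

12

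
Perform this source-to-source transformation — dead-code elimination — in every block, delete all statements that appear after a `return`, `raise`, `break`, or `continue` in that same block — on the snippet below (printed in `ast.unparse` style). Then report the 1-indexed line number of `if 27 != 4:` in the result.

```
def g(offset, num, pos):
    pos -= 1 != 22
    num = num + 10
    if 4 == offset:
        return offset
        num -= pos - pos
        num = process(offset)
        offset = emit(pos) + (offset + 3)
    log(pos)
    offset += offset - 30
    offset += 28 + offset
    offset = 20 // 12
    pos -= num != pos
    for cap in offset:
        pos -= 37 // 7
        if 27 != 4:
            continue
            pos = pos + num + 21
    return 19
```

Transformed code:
def g(offset, num, pos):
    pos -= 1 != 22
    num = num + 10
    if 4 == offset:
        return offset
    log(pos)
    offset += offset - 30
    offset += 28 + offset
    offset = 20 // 12
    pos -= num != pos
    for cap in offset:
        pos -= 37 // 7
        if 27 != 4:
            continue
    return 19

13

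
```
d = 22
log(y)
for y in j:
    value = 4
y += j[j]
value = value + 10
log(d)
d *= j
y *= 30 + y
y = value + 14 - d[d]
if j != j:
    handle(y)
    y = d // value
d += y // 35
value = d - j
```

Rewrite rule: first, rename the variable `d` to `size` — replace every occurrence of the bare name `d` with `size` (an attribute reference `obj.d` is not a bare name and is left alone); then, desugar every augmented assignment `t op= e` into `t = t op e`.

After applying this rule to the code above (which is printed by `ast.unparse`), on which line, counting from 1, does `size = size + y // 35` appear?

Transformed code:
size = 22
log(y)
for y in j:
    value = 4
y = y + j[j]
value = value + 10
log(size)
size = size * j
y = y * (30 + y)
y = value + 14 - size[size]
if j != j:
    handle(y)
    y = size // value
size = size + y // 35
value = size - j

14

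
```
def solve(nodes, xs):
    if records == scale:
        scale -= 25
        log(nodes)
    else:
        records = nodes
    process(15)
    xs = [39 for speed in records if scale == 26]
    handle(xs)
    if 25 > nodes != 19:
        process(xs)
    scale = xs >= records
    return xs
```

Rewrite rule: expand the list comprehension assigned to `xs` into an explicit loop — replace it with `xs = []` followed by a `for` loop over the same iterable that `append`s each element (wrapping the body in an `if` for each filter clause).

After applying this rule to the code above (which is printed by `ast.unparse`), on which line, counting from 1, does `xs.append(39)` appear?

11

Transformed code:
def solve(nodes, xs):
    if records == scale:
        scale -= 25
        log(nodes)
    else:
        records = nodes
    process(15)
    xs = []
    for speed in records:
        if scale == 26:
            xs.append(39)
    handle(xs)
    if 25 > nodes != 19:
        process(xs)
    scale = xs >= records
    return xs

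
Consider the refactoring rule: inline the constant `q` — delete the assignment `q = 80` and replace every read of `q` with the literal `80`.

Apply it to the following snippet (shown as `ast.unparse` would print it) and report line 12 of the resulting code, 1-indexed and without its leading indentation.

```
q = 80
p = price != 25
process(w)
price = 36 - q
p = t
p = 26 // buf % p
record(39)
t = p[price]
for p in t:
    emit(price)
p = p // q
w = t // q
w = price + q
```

w = price + 80

Transformed code:
p = price != 25
process(w)
price = 36 - 80
p = t
p = 26 // buf % p
record(39)
t = p[price]
for p in t:
    emit(price)
p = p // 80
w = t // 80
w = price + 80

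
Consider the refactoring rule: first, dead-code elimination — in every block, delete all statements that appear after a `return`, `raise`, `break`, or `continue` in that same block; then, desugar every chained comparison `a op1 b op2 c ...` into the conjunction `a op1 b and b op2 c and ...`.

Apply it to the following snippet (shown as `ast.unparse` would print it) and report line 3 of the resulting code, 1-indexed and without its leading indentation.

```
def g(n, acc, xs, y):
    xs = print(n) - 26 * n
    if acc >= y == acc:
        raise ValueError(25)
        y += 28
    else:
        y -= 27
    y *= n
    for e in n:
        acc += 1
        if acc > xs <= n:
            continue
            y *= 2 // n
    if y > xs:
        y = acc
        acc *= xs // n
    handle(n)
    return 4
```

if acc >= y and y == acc:

Transformed code:
def g(n, acc, xs, y):
    xs = print(n) - 26 * n
    if acc >= y and y == acc:
        raise ValueError(25)
    else:
        y -= 27
    y *= n
    for e in n:
        acc += 1
        if acc > xs and xs <= n:
            continue
    if y > xs:
        y = acc
        acc *= xs // n
    handle(n)
    return 4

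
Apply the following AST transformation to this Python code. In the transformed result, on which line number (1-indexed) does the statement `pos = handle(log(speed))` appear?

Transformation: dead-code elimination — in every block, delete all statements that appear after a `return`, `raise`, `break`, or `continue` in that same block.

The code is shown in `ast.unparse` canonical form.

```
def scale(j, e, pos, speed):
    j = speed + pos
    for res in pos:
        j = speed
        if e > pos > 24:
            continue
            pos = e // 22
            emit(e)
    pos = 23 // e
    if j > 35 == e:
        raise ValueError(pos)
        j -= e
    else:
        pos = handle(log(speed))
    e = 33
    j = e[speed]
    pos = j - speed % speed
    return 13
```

Transformed code:
def scale(j, e, pos, speed):
    j = speed + pos
    for res in pos:
        j = speed
        if e > pos > 24:
            continue
    pos = 23 // e
    if j > 35 == e:
        raise ValueError(pos)
    else:
        pos = handle(log(speed))
    e = 33
    j = e[speed]
    pos = j - speed % speed
    return 13

11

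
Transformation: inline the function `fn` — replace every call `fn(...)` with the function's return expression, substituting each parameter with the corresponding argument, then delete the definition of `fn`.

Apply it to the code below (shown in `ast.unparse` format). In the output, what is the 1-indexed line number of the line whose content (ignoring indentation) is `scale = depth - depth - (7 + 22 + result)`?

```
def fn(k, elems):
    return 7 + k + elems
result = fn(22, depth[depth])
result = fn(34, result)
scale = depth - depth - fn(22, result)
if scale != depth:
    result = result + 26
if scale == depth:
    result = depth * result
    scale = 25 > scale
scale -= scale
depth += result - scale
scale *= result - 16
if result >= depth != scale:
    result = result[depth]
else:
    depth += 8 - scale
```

Transformed code:
result = 7 + 22 + depth[depth]
result = 7 + 34 + result
scale = depth - depth - (7 + 22 + result)
if scale != depth:
    result = result + 26
if scale == depth:
    result = depth * result
    scale = 25 > scale
scale -= scale
depth += result - scale
scale *= result - 16
if result >= depth != scale:
    result = result[depth]
else:
    depth += 8 - scale

3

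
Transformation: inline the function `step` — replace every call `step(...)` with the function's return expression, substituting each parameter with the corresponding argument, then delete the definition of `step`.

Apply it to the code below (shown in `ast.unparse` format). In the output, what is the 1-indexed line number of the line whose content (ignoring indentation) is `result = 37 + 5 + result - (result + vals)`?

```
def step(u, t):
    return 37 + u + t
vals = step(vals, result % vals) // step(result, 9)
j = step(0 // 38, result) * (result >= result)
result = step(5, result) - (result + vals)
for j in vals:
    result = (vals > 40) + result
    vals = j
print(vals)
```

Transformed code:
vals = (37 + vals + result % vals) // (37 + result + 9)
j = (37 + 0 // 38 + result) * (result >= result)
result = 37 + 5 + result - (result + vals)
for j in vals:
    result = (vals > 40) + result
    vals = j
print(vals)

3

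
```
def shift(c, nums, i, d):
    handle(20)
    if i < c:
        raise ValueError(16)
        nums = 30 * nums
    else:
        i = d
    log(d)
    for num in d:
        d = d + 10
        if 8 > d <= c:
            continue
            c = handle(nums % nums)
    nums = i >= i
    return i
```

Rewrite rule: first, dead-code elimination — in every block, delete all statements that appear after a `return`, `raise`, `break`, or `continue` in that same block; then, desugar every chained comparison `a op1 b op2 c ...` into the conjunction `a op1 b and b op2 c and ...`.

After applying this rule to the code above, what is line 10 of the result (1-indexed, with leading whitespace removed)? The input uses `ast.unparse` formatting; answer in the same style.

Transformed code:
def shift(c, nums, i, d):
    handle(20)
    if i < c:
        raise ValueError(16)
    else:
        i = d
    log(d)
    for num in d:
        d = d + 10
        if 8 > d and d <= c:
            continue
    nums = i >= i
    return i

if 8 > d and d <= c:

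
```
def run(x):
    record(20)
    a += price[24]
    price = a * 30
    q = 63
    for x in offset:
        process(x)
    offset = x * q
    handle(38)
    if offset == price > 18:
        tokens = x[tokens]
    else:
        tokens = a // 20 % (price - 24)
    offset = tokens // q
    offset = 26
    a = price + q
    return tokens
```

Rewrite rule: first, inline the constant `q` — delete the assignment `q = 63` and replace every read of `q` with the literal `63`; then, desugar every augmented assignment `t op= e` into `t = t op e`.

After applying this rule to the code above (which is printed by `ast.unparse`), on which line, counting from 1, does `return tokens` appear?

16

Transformed code:
def run(x):
    record(20)
    a = a + price[24]
    price = a * 30
    for x in offset:
        process(x)
    offset = x * 63
    handle(38)
    if offset == price > 18:
        tokens = x[tokens]
    else:
        tokens = a // 20 % (price - 24)
    offset = tokens // 63
    offset = 26
    a = price + 63
    return tokens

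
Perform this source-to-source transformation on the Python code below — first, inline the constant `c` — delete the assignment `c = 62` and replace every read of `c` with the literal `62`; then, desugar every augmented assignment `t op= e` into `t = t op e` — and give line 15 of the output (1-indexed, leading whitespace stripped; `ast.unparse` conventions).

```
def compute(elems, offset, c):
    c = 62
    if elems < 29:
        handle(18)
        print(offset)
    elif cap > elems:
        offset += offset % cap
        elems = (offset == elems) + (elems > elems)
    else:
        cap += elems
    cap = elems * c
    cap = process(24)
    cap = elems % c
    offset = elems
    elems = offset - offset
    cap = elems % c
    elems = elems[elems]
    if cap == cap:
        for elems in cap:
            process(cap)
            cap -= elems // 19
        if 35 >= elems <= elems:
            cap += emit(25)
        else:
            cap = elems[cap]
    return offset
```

Transformed code:
def compute(elems, offset, c):
    if elems < 29:
        handle(18)
        print(offset)
    elif cap > elems:
        offset = offset + offset % cap
        elems = (offset == elems) + (elems > elems)
    else:
        cap = cap + elems
    cap = elems * 62
    cap = process(24)
    cap = elems % 62
    offset = elems
    elems = offset - offset
    cap = elems % 62
    elems = elems[elems]
    if cap == cap:
        for elems in cap:
            process(cap)
            cap = cap - elems // 19
        if 35 >= elems <= elems:
            cap = cap + emit(25)
        else:
            cap = elems[cap]
    return offset

cap = elems % 62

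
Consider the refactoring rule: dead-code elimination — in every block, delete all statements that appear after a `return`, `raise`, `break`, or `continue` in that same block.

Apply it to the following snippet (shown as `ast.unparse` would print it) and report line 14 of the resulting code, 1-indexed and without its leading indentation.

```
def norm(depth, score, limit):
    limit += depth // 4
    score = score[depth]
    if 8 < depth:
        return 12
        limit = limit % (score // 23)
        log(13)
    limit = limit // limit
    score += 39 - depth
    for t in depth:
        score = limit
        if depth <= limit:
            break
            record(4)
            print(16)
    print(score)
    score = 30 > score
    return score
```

Transformed code:
def norm(depth, score, limit):
    limit += depth // 4
    score = score[depth]
    if 8 < depth:
        return 12
    limit = limit // limit
    score += 39 - depth
    for t in depth:
        score = limit
        if depth <= limit:
            break
    print(score)
    score = 30 > score
    return score

return score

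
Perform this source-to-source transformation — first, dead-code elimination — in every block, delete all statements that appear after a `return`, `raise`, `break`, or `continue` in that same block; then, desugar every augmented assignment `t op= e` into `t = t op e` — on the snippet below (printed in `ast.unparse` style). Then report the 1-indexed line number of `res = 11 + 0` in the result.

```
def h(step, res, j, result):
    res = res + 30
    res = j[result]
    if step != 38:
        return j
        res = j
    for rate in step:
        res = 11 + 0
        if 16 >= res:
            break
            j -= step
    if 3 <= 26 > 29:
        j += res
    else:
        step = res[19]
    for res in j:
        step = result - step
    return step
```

Transformed code:
def h(step, res, j, result):
    res = res + 30
    res = j[result]
    if step != 38:
        return j
    for rate in step:
        res = 11 + 0
        if 16 >= res:
            break
    if 3 <= 26 > 29:
        j = j + res
    else:
        step = res[19]
    for res in j:
        step = result - step
    return step

7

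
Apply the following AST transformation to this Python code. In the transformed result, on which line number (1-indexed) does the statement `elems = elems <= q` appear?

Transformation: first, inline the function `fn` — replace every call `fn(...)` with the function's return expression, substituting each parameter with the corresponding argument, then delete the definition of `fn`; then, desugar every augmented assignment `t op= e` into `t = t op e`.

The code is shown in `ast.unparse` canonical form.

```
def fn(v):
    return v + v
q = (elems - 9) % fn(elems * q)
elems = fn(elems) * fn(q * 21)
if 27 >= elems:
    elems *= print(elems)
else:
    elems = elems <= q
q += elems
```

6

Transformed code:
q = (elems - 9) % (elems * q + elems * q)
elems = (elems + elems) * (q * 21 + q * 21)
if 27 >= elems:
    elems = elems * print(elems)
else:
    elems = elems <= q
q = q + elems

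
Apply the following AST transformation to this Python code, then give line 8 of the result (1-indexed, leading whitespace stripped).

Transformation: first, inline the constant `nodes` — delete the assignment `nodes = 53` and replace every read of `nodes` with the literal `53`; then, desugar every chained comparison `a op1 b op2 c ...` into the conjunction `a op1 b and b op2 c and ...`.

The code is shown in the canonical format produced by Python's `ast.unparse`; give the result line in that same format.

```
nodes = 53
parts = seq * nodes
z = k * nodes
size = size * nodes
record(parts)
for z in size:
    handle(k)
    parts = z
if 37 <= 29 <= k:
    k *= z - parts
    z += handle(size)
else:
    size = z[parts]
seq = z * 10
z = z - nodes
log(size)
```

if 37 <= 29 and 29 <= k:

Transformed code:
parts = seq * 53
z = k * 53
size = size * 53
record(parts)
for z in size:
    handle(k)
    parts = z
if 37 <= 29 and 29 <= k:
    k *= z - parts
    z += handle(size)
else:
    size = z[parts]
seq = z * 10
z = z - 53
log(size)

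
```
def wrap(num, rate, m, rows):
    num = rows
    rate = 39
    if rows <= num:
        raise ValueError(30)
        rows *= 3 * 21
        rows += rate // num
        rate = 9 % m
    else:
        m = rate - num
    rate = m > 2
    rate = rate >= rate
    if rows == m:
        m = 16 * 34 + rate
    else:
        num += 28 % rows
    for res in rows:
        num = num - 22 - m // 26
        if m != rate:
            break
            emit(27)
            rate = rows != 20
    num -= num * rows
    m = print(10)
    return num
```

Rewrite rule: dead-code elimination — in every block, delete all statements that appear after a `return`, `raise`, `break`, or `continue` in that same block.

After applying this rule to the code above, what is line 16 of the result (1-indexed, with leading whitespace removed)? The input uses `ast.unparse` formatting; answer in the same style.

if m != rate:

Transformed code:
def wrap(num, rate, m, rows):
    num = rows
    rate = 39
    if rows <= num:
        raise ValueError(30)
    else:
        m = rate - num
    rate = m > 2
    rate = rate >= rate
    if rows == m:
        m = 16 * 34 + rate
    else:
        num += 28 % rows
    for res in rows:
        num = num - 22 - m // 26
        if m != rate:
            break
    num -= num * rows
    m = print(10)
    return num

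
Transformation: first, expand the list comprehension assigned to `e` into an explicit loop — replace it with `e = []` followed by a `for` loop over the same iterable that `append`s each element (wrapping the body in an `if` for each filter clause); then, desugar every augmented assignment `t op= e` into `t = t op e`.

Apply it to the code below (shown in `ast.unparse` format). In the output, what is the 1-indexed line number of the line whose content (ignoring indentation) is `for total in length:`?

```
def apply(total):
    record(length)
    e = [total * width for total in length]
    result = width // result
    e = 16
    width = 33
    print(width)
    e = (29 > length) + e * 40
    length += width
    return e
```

Transformed code:
def apply(total):
    record(length)
    e = []
    for total in length:
        e.append(total * width)
    result = width // result
    e = 16
    width = 33
    print(width)
    e = (29 > length) + e * 40
    length = length + width
    return e

4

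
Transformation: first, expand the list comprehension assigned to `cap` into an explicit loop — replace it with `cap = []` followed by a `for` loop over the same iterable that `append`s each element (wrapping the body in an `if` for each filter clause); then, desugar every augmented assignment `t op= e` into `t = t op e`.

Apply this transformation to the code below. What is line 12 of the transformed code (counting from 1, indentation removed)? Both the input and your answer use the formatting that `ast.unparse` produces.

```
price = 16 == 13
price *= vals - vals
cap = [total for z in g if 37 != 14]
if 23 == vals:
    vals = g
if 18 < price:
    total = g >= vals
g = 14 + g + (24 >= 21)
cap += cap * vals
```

Transformed code:
price = 16 == 13
price = price * (vals - vals)
cap = []
for z in g:
    if 37 != 14:
        cap.append(total)
if 23 == vals:
    vals = g
if 18 < price:
    total = g >= vals
g = 14 + g + (24 >= 21)
cap = cap + cap * vals

cap = cap + cap * vals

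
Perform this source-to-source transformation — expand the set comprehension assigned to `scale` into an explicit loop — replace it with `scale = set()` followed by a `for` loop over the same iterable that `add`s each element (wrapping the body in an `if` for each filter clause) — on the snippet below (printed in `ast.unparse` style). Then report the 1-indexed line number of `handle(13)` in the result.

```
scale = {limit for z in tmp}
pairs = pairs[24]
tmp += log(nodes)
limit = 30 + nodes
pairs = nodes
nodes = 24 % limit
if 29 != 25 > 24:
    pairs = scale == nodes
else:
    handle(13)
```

12

Transformed code:
scale = set()
for z in tmp:
    scale.add(limit)
pairs = pairs[24]
tmp += log(nodes)
limit = 30 + nodes
pairs = nodes
nodes = 24 % limit
if 29 != 25 > 24:
    pairs = scale == nodes
else:
    handle(13)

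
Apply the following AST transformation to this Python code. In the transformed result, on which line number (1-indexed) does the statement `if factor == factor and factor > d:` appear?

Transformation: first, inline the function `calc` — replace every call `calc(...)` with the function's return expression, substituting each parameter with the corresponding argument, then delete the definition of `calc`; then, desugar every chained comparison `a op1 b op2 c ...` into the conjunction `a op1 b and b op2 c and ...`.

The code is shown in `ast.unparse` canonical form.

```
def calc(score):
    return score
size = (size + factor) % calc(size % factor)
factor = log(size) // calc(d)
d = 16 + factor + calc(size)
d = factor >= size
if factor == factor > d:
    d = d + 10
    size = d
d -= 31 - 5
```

5

Transformed code:
size = (size + factor) % (size % factor)
factor = log(size) // d
d = 16 + factor + size
d = factor >= size
if factor == factor and factor > d:
    d = d + 10
    size = d
d -= 31 - 5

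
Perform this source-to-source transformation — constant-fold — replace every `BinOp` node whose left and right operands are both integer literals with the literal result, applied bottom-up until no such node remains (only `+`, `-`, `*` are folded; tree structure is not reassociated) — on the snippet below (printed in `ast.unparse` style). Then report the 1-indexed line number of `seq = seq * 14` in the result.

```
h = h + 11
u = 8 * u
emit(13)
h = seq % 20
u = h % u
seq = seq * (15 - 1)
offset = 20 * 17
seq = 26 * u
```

Transformed code:
h = h + 11
u = 8 * u
emit(13)
h = seq % 20
u = h % u
seq = seq * 14
offset = 340
seq = 26 * u

6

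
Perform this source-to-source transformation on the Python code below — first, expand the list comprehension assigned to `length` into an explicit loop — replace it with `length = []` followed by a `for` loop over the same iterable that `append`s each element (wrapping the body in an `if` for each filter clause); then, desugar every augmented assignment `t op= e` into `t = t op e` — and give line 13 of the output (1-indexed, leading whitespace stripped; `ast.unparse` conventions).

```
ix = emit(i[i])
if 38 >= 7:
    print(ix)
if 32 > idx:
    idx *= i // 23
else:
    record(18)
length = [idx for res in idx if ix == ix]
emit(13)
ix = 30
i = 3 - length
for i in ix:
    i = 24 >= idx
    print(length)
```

Transformed code:
ix = emit(i[i])
if 38 >= 7:
    print(ix)
if 32 > idx:
    idx = idx * (i // 23)
else:
    record(18)
length = []
for res in idx:
    if ix == ix:
        length.append(idx)
emit(13)
ix = 30
i = 3 - length
for i in ix:
    i = 24 >= idx
    print(length)

ix = 30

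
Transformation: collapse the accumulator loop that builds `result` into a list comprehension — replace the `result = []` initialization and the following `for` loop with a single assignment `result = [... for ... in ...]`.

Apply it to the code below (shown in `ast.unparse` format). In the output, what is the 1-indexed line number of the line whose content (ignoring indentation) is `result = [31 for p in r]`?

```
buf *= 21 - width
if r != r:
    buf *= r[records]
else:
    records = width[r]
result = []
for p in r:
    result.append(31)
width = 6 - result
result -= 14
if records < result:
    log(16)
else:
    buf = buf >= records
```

6

Transformed code:
buf *= 21 - width
if r != r:
    buf *= r[records]
else:
    records = width[r]
result = [31 for p in r]
width = 6 - result
result -= 14
if records < result:
    log(16)
else:
    buf = buf >= records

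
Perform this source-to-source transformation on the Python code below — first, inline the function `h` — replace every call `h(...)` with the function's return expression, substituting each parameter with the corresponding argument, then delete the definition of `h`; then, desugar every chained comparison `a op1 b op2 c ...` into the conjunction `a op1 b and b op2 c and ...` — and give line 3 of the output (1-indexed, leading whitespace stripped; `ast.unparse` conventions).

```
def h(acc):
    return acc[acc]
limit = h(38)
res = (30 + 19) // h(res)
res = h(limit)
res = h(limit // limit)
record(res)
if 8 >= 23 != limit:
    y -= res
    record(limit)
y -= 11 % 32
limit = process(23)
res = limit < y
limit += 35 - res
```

Transformed code:
limit = 38[38]
res = (30 + 19) // res[res]
res = limit[limit]
res = (limit // limit)[limit // limit]
record(res)
if 8 >= 23 and 23 != limit:
    y -= res
    record(limit)
y -= 11 % 32
limit = process(23)
res = limit < y
limit += 35 - res

res = limit[limit]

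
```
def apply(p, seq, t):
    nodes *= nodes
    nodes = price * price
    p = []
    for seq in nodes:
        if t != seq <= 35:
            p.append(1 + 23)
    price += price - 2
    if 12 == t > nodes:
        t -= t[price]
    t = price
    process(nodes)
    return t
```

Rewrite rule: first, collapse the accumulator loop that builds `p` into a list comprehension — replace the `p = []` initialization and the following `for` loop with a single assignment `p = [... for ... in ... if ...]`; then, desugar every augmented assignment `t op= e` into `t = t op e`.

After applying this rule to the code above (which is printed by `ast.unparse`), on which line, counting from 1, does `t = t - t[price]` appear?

7

Transformed code:
def apply(p, seq, t):
    nodes = nodes * nodes
    nodes = price * price
    p = [1 + 23 for seq in nodes if t != seq <= 35]
    price = price + (price - 2)
    if 12 == t > nodes:
        t = t - t[price]
    t = price
    process(nodes)
    return t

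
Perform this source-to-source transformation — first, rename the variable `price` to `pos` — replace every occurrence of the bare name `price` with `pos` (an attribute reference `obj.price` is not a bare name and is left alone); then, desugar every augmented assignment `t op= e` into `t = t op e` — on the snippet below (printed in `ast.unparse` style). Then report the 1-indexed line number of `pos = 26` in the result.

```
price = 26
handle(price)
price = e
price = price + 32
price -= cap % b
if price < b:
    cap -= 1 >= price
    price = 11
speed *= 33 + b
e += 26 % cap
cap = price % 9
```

Transformed code:
pos = 26
handle(pos)
pos = e
pos = pos + 32
pos = pos - cap % b
if pos < b:
    cap = cap - (1 >= pos)
    pos = 11
speed = speed * (33 + b)
e = e + 26 % cap
cap = pos % 9

1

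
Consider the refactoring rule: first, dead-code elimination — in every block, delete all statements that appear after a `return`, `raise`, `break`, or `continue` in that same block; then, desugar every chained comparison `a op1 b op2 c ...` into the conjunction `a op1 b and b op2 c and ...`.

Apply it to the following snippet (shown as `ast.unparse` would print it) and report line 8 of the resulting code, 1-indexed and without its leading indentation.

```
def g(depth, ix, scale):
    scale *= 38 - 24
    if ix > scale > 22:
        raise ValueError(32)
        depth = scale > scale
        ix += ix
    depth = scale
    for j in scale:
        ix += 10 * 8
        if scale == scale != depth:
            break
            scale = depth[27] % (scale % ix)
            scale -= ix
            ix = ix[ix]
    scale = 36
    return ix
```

if scale == scale and scale != depth:

Transformed code:
def g(depth, ix, scale):
    scale *= 38 - 24
    if ix > scale and scale > 22:
        raise ValueError(32)
    depth = scale
    for j in scale:
        ix += 10 * 8
        if scale == scale and scale != depth:
            break
    scale = 36
    return ix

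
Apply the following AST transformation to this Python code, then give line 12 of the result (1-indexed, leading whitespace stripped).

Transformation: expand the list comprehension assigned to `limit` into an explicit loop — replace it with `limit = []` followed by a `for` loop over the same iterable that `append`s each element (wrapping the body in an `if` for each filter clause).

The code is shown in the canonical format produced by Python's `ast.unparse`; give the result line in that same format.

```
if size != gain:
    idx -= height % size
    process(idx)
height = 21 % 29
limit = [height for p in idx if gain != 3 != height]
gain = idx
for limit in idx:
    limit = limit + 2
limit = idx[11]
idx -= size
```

Transformed code:
if size != gain:
    idx -= height % size
    process(idx)
height = 21 % 29
limit = []
for p in idx:
    if gain != 3 != height:
        limit.append(height)
gain = idx
for limit in idx:
    limit = limit + 2
limit = idx[11]
idx -= size

limit = idx[11]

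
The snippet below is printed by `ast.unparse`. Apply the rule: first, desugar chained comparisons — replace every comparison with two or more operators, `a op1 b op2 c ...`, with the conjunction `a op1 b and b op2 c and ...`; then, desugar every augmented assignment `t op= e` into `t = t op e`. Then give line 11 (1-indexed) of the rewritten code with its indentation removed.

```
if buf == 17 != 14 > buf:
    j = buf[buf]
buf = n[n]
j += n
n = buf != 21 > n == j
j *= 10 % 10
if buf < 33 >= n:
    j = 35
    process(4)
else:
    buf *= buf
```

buf = buf * buf

Transformed code:
if buf == 17 and 17 != 14 and (14 > buf):
    j = buf[buf]
buf = n[n]
j = j + n
n = buf != 21 and 21 > n and (n == j)
j = j * (10 % 10)
if buf < 33 and 33 >= n:
    j = 35
    process(4)
else:
    buf = buf * buf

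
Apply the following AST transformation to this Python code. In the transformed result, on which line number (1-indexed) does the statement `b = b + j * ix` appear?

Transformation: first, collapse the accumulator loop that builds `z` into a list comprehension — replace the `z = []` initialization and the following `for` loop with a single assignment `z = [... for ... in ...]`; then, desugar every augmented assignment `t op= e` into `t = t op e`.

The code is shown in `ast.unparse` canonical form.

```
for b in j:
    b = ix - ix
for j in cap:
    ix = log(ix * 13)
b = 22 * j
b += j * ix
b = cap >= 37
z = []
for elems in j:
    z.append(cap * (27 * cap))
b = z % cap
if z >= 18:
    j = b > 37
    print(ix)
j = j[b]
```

Transformed code:
for b in j:
    b = ix - ix
for j in cap:
    ix = log(ix * 13)
b = 22 * j
b = b + j * ix
b = cap >= 37
z = [cap * (27 * cap) for elems in j]
b = z % cap
if z >= 18:
    j = b > 37
    print(ix)
j = j[b]

6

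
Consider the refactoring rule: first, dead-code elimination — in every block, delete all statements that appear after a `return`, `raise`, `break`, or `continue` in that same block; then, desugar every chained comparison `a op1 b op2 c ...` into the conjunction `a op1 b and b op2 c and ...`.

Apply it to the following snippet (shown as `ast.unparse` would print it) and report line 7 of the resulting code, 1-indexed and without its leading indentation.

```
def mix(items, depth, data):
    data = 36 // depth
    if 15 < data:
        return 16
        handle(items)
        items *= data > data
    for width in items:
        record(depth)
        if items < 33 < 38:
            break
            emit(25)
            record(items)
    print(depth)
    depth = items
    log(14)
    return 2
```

Transformed code:
def mix(items, depth, data):
    data = 36 // depth
    if 15 < data:
        return 16
    for width in items:
        record(depth)
        if items < 33 and 33 < 38:
            break
    print(depth)
    depth = items
    log(14)
    return 2

if items < 33 and 33 < 38:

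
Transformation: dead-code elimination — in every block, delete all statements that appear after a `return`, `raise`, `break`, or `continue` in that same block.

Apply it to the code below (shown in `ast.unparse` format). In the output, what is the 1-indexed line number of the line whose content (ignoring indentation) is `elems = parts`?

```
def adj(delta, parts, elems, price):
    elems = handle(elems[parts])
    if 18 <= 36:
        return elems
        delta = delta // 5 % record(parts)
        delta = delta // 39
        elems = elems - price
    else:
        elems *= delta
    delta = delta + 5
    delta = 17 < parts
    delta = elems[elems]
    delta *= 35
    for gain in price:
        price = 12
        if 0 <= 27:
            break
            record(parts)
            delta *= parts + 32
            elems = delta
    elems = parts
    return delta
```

Transformed code:
def adj(delta, parts, elems, price):
    elems = handle(elems[parts])
    if 18 <= 36:
        return elems
    else:
        elems *= delta
    delta = delta + 5
    delta = 17 < parts
    delta = elems[elems]
    delta *= 35
    for gain in price:
        price = 12
        if 0 <= 27:
            break
    elems = parts
    return delta

15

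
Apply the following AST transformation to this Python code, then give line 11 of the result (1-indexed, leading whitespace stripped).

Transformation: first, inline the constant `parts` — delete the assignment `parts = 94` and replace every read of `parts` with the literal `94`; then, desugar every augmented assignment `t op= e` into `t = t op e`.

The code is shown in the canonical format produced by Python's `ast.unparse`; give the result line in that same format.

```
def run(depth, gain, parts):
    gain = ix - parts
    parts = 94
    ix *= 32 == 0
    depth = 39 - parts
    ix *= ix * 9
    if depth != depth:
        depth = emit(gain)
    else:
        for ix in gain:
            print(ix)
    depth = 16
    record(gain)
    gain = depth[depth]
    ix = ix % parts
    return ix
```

Transformed code:
def run(depth, gain, parts):
    gain = ix - 94
    ix = ix * (32 == 0)
    depth = 39 - 94
    ix = ix * (ix * 9)
    if depth != depth:
        depth = emit(gain)
    else:
        for ix in gain:
            print(ix)
    depth = 16
    record(gain)
    gain = depth[depth]
    ix = ix % 94
    return ix

depth = 16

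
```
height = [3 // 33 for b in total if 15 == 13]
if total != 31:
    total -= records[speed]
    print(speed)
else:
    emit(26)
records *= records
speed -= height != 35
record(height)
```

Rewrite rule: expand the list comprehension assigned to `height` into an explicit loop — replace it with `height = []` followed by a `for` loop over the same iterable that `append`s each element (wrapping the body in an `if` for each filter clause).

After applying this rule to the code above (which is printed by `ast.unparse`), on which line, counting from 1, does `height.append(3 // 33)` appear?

Transformed code:
height = []
for b in total:
    if 15 == 13:
        height.append(3 // 33)
if total != 31:
    total -= records[speed]
    print(speed)
else:
    emit(26)
records *= records
speed -= height != 35
record(height)

4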